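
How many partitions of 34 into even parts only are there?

297

There are 297 such partitions.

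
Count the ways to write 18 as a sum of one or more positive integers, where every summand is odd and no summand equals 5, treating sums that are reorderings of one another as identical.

28

A partial list (first 12 by largest part):
1, 17
3, 15
1, 1, 1, 15
1, 1, 3, 13
1, 1, 1, 1, 1, 13
7, 11
1, 3, 3, 11
1, 1, 1, 1, 3, 11
1, 1, 1, 1, 1, 1, 1, 11
9, 9
1, 1, 7, 9
3, 3, 3, 9
…and 16 more, for 28 total.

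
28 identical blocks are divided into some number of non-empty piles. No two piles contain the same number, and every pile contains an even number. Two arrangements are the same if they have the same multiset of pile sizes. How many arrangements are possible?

They are:
28
26,2
24,4
22,6
22,4,2
20,8
20,6,2
18,10
18,8,2
18,6,4
16,12
16,10,2
16,8,4
16,6,4,2
14,12,2
14,10,4
14,8,6
14,8,4,2
12,10,6
12,10,4,2
12,8,6,2
10,8,6,4
Counting gives 22.

22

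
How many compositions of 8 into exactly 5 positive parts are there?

Equivalently, choose which 4 of the 7 gaps become plus signs: C(7,4) = 35.

35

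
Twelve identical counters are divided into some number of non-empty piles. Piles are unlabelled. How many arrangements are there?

77

There are 77 such partitions.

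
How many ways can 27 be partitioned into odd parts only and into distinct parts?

14

They are:
27
23+3+1
21+5+1
19+7+1
19+5+3
17+9+1
17+7+3
15+11+1
15+9+3
15+7+5
13+11+3
13+9+5
11+9+7
11+7+5+3+1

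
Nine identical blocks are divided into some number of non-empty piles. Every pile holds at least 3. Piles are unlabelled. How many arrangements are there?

Enumerating:
9
3 + 6
4 + 5
3 + 3 + 3

4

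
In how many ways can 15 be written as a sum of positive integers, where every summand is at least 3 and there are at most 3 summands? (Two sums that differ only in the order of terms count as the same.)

Listing the qualifying partitions of 15:
15
12+3
11+4
10+5
9+6
9+3+3
8+7
8+4+3
7+5+3
7+4+4
6+6+3
6+5+4
5+5+5

13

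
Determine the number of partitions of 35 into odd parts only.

585

There are 585 such partitions.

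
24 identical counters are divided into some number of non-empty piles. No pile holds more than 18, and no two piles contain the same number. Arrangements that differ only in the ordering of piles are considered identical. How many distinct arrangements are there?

There are 112 such partitions.

112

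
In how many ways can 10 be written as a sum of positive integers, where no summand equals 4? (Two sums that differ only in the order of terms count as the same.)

31

There are too many to list fully; the first 12 (by largest part) are:
10
9, 1
8, 2
8, 1, 1
7, 3
7, 2, 1
7, 1, 1, 1
6, 3, 1
6, 2, 2
6, 2, 1, 1
6, 1, 1, 1, 1
5, 5
…and 19 more, for 31 total.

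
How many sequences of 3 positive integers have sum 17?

By stars and bars with positive parts, the count is C(16,2) = 120.

120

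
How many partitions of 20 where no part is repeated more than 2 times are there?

202

A full systematic count gives 202.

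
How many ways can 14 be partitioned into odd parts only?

22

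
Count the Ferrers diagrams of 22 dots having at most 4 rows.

136

Enumerating by decreasing first part gives 136 partitions in all.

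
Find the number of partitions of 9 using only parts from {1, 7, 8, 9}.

Enumerating:
9
8,1
7,1,1
1,1,1,1,1,1,1,1,1

4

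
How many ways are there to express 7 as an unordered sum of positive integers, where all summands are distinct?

5

Enumerating:
7
6 + 1
5 + 2
4 + 3
4 + 2 + 1
Counting gives 5.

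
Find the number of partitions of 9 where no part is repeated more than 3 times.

22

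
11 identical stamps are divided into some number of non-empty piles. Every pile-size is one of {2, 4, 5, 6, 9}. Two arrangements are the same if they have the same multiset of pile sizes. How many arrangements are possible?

Listing the qualifying partitions of 11:
2,9
5,6
2,4,5
2,2,2,5
Counting gives 4.

4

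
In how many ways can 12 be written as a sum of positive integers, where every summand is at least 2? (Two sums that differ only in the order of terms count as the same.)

21

Enumerating:
12
10 + 2
9 + 3
8 + 4
8 + 2 + 2
7 + 5
7 + 3 + 2
6 + 6
6 + 4 + 2
6 + 3 + 3
6 + 2 + 2 + 2
5 + 5 + 2
5 + 4 + 3
5 + 3 + 2 + 2
4 + 4 + 4
4 + 4 + 2 + 2
4 + 3 + 3 + 2
4 + 2 + 2 + 2 + 2
3 + 3 + 3 + 3
3 + 3 + 2 + 2 + 2
2 + 2 + 2 + 2 + 2 + 2
That's 21 in total.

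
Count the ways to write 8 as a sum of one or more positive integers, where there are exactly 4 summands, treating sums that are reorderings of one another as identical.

5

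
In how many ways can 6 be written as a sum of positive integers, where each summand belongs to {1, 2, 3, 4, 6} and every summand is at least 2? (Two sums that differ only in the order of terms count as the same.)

4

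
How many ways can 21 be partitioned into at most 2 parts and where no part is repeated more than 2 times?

Listing the qualifying partitions of 21:
21
20 + 1
19 + 2
18 + 3
17 + 4
16 + 5
15 + 6
14 + 7
13 + 8
12 + 9
11 + 10
That's 11 in total.

11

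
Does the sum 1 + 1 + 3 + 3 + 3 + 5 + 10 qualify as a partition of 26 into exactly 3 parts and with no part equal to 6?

The parts sum to 26, and the condition 'there are exactly 3 summands' is violated.

No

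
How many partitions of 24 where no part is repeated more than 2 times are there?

431

Enumerating by decreasing first part gives 431 partitions in all.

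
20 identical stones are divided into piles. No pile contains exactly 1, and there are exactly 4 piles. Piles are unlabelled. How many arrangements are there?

34

There are too many to list fully; the first 12 (by largest part) are:
14, 2, 2, 2
13, 3, 2, 2
12, 4, 2, 2
12, 3, 3, 2
11, 5, 2, 2
11, 4, 3, 2
11, 3, 3, 3
10, 6, 2, 2
10, 5, 3, 2
10, 4, 4, 2
10, 4, 3, 3
9, 7, 2, 2
…and 22 more, for 34 total.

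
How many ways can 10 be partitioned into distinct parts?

Listing the qualifying partitions of 10:
10
9, 1
8, 2
7, 3
7, 2, 1
6, 4
6, 3, 1
5, 4, 1
5, 3, 2
4, 3, 2, 1
That's 10 in total.

10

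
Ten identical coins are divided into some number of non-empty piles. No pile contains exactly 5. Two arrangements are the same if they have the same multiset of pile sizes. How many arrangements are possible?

35

There are too many to list fully; the first 12 (by largest part) are:
10
9 + 1
8 + 2
8 + 1 + 1
7 + 3
7 + 2 + 1
7 + 1 + 1 + 1
6 + 4
6 + 3 + 1
6 + 2 + 2
6 + 2 + 1 + 1
6 + 1 + 1 + 1 + 1
…and 23 more, for 35 total.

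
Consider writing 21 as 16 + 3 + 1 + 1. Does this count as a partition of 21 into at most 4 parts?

The parts sum to 21, and the condition 'there are at most 4 summands' holds.

Yes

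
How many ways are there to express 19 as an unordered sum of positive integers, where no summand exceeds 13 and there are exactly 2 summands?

4

Listing the qualifying partitions of 19:
13, 6
12, 7
11, 8
10, 9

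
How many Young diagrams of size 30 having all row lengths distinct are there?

Enumerating by decreasing first part gives 296 partitions in all.

296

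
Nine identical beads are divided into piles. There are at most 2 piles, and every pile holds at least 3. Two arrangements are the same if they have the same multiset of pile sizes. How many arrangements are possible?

3

Listing the qualifying partitions of 9:
9
3,6
4,5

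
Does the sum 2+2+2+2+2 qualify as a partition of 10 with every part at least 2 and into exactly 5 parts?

The parts sum to 10, and the condition 'every summand is at least 2' holds; the condition 'there are exactly 5 summands' holds.

Yes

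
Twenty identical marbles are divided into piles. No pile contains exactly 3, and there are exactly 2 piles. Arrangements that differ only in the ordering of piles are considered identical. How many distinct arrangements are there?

9

Listing the qualifying partitions of 20:
19+1
18+2
16+4
15+5
14+6
13+7
12+8
11+9
10+10
Counting gives 9.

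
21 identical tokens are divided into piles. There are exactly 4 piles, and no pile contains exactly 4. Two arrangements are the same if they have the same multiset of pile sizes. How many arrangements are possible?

48

A partial list (first 12 by largest part):
18 + 1 + 1 + 1
17 + 2 + 1 + 1
16 + 3 + 1 + 1
16 + 2 + 2 + 1
15 + 3 + 2 + 1
15 + 2 + 2 + 2
14 + 5 + 1 + 1
14 + 3 + 3 + 1
14 + 3 + 2 + 2
13 + 6 + 1 + 1
13 + 5 + 2 + 1
13 + 3 + 3 + 2
…and 36 more, for 48 total.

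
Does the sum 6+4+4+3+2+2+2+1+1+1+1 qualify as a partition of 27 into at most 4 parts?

No

The parts sum to 27, and the condition 'there are at most 4 summands' is violated.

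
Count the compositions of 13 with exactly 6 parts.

Place 5 bars in the 12 internal gaps of a row of 13 dots: C(12,5) = 792.

792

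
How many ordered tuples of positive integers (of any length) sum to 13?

4096

Each of the 12 gaps between 13 units is either a break or not: 2^12 = 4096.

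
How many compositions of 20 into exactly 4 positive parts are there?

By stars and bars with positive parts, the count is C(19,3) = 969.

969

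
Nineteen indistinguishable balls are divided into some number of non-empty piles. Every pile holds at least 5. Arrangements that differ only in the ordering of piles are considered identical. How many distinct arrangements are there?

10

Enumerating:
19
5+14
6+13
7+12
8+11
9+10
5+5+9
5+6+8
5+7+7
6+6+7
That's 10 in total.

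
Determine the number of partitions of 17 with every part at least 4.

They are:
17
4+13
5+12
6+11
7+10
8+9
4+4+9
4+5+8
4+6+7
5+5+7
5+6+6
4+4+4+5

12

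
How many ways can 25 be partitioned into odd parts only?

142

There are 142 such partitions.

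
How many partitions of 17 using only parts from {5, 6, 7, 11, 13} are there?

3

Enumerating:
11 + 6
7 + 5 + 5
6 + 6 + 5
Counting gives 3.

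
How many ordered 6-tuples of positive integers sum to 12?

462

By stars and bars with positive parts, the count is C(11,5) = 462.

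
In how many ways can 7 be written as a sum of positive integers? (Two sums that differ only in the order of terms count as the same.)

The partitions of 7 that satisfy the conditions:
7
6, 1
5, 2
5, 1, 1
4, 3
4, 2, 1
4, 1, 1, 1
3, 3, 1
3, 2, 2
3, 2, 1, 1
3, 1, 1, 1, 1
2, 2, 2, 1
2, 2, 1, 1, 1
2, 1, 1, 1, 1, 1
1, 1, 1, 1, 1, 1, 1
Counting gives 15.

15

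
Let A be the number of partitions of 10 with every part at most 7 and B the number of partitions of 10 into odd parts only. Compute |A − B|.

28

Partitions of 10 with every part at most 7: 38.
Partitions of 10 into odd parts only: 10.
|38 − 10| = 28.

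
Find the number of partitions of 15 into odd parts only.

There are too many to list fully; the first 12 (by largest part) are:
15
13+1+1
11+3+1
11+1+1+1+1
9+5+1
9+3+3
9+3+1+1+1
9+1+1+1+1+1+1
7+7+1
7+5+3
7+5+1+1+1
7+3+3+1+1
…and 15 more, for 27 total.

27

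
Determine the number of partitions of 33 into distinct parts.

Enumerating by decreasing first part gives 448 partitions in all.

448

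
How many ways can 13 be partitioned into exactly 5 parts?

18

They are:
9+1+1+1+1
8+2+1+1+1
7+3+1+1+1
7+2+2+1+1
6+4+1+1+1
6+3+2+1+1
6+2+2+2+1
5+5+1+1+1
5+4+2+1+1
5+3+3+1+1
5+3+2+2+1
5+2+2+2+2
4+4+3+1+1
4+4+2+2+1
4+3+3+2+1
4+3+2+2+2
3+3+3+3+1
3+3+3+2+2
Counting gives 18.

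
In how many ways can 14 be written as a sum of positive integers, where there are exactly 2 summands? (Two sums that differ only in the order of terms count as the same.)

The partitions of 14 that satisfy the conditions:
1 + 13
2 + 12
3 + 11
4 + 10
5 + 9
6 + 8
7 + 7

7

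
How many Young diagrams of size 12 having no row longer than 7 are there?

There are too many to list fully; the first 12 (by largest part) are:
7 + 5
7 + 4 + 1
7 + 3 + 2
7 + 3 + 1 + 1
7 + 2 + 2 + 1
7 + 2 + 1 + 1 + 1
7 + 1 + 1 + 1 + 1 + 1
6 + 6
6 + 5 + 1
6 + 4 + 2
6 + 4 + 1 + 1
6 + 3 + 3
…and 53 more, for 65 total.

65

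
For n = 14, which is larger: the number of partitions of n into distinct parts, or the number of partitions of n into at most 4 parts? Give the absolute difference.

25

Partitions of 14 into distinct parts: 22.
Partitions of 14 into at most 4 parts: 47.
|22 − 47| = 25.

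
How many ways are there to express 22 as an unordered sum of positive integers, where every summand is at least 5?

18

The partitions of 22 that satisfy the conditions:
22
5+17
6+16
7+15
8+14
9+13
10+12
5+5+12
11+11
5+6+11
5+7+10
6+6+10
5+8+9
6+7+9
6+8+8
7+7+8
5+5+5+7
5+5+6+6
That's 18 in total.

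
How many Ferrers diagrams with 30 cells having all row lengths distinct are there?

There are 296 such partitions.

296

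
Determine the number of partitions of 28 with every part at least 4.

Systematic enumeration (by largest part, then next-largest, …) yields 100.

100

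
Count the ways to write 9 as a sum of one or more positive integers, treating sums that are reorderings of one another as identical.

30

A partial list (first 12 by largest part):
9
8 + 1
7 + 2
7 + 1 + 1
6 + 3
6 + 2 + 1
6 + 1 + 1 + 1
5 + 4
5 + 3 + 1
5 + 2 + 2
5 + 2 + 1 + 1
5 + 1 + 1 + 1 + 1
…and 18 more, for 30 total.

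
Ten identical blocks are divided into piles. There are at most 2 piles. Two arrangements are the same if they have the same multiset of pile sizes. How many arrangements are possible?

The partitions of 10 that satisfy the conditions:
10
1, 9
2, 8
3, 7
4, 6
5, 5

6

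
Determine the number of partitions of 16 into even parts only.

22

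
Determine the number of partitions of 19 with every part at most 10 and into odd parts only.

There are too many to list fully; the first 12 (by largest part) are:
9, 9, 1
9, 7, 3
9, 7, 1, 1, 1
9, 5, 5
9, 5, 3, 1, 1
9, 5, 1, 1, 1, 1, 1
9, 3, 3, 3, 1
9, 3, 3, 1, 1, 1, 1
9, 3, 1, 1, 1, 1, 1, 1, 1
9, 1, 1, 1, 1, 1, 1, 1, 1, 1, 1
7, 7, 5
7, 7, 3, 1, 1
…and 28 more, for 40 total.

40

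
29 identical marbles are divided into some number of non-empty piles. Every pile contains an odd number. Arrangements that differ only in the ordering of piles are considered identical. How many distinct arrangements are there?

A full systematic count gives 256.

256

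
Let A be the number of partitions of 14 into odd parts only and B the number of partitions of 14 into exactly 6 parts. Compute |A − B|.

2

Partitions of 14 into odd parts only: 22.
Partitions of 14 into exactly 6 parts: 20.
|22 − 20| = 2.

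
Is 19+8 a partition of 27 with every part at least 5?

Yes

The parts sum to 27, and the condition 'every summand is at least 5' holds.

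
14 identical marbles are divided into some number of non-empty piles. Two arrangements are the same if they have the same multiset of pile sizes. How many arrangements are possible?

135

Systematic enumeration (by largest part, then next-largest, …) yields 135.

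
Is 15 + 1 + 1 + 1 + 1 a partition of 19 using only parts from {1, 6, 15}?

The parts sum to 19, and the condition 'each summand belongs to {1, 6, 15}' holds.

Yes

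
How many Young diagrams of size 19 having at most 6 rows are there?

235

There are 235 such partitions.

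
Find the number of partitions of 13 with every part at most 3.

21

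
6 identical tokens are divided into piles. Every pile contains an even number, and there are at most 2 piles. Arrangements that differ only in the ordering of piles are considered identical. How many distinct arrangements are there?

2

The partitions of 6 that satisfy the conditions:
6
4,2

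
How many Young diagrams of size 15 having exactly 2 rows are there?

7

Listing the qualifying partitions of 15:
1, 14
2, 13
3, 12
4, 11
5, 10
6, 9
7, 8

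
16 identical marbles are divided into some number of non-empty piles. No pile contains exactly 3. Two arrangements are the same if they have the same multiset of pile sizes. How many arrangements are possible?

A full systematic count gives 130.

130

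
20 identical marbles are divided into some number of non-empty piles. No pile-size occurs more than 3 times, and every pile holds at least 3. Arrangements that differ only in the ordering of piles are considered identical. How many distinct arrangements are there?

44

There are too many to list fully; the first 12 (by largest part) are:
20
3, 17
4, 16
5, 15
6, 14
3, 3, 14
7, 13
3, 4, 13
8, 12
3, 5, 12
4, 4, 12
9, 11
…and 32 more, for 44 total.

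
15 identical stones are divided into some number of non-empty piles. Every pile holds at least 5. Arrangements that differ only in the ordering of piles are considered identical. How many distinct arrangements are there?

5

They are:
15
10+5
9+6
8+7
5+5+5
That's 5 in total.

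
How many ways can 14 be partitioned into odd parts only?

Listing the qualifying partitions of 14:
1,13
3,11
1,1,1,11
5,9
1,1,3,9
1,1,1,1,1,9
7,7
1,1,5,7
1,3,3,7
1,1,1,1,3,7
1,1,1,1,1,1,1,7
1,3,5,5
1,1,1,1,5,5
3,3,3,5
1,1,1,3,3,5
1,1,1,1,1,1,3,5
1,1,1,1,1,1,1,1,1,5
1,1,3,3,3,3
1,1,1,1,1,3,3,3
1,1,1,1,1,1,1,1,3,3
1,1,1,1,1,1,1,1,1,1,1,3
1,1,1,1,1,1,1,1,1,1,1,1,1,1
Counting gives 22.

22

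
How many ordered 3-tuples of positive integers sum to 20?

Place 2 bars in the 19 internal gaps of a row of 20 dots: C(19,2) = 171.

171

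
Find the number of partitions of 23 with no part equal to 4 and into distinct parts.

68

There are too many to list fully; the first 12 (by largest part) are:
23
1 + 22
2 + 21
3 + 20
1 + 2 + 20
1 + 3 + 19
5 + 18
2 + 3 + 18
6 + 17
1 + 5 + 17
1 + 2 + 3 + 17
7 + 16
…and 56 more, for 68 total.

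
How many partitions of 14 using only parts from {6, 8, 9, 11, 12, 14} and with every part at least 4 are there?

2

They are:
14
8,6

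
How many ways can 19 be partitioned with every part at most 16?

486

There are 486 such partitions.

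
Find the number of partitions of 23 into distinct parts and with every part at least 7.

6

They are:
23
16 + 7
15 + 8
14 + 9
13 + 10
12 + 11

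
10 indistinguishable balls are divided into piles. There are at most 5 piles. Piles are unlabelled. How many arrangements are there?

30

A partial list (first 12 by largest part):
10
9,1
8,2
8,1,1
7,3
7,2,1
7,1,1,1
6,4
6,3,1
6,2,2
6,2,1,1
6,1,1,1,1
…and 18 more, for 30 total.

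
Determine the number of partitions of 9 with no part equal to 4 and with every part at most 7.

They are:
7 + 2
7 + 1 + 1
6 + 3
6 + 2 + 1
6 + 1 + 1 + 1
5 + 3 + 1
5 + 2 + 2
5 + 2 + 1 + 1
5 + 1 + 1 + 1 + 1
3 + 3 + 3
3 + 3 + 2 + 1
3 + 3 + 1 + 1 + 1
3 + 2 + 2 + 2
3 + 2 + 2 + 1 + 1
3 + 2 + 1 + 1 + 1 + 1
3 + 1 + 1 + 1 + 1 + 1 + 1
2 + 2 + 2 + 2 + 1
2 + 2 + 2 + 1 + 1 + 1
2 + 2 + 1 + 1 + 1 + 1 + 1
2 + 1 + 1 + 1 + 1 + 1 + 1 + 1
1 + 1 + 1 + 1 + 1 + 1 + 1 + 1 + 1
Counting gives 21.

21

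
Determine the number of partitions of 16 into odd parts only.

A partial list (first 12 by largest part):
15+1
13+3
13+1+1+1
11+5
11+3+1+1
11+1+1+1+1+1
9+7
9+5+1+1
9+3+3+1
9+3+1+1+1+1
9+1+1+1+1+1+1+1
7+7+1+1
…and 20 more, for 32 total.

32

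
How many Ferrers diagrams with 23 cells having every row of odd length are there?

104

Systematic enumeration (by largest part, then next-largest, …) yields 104.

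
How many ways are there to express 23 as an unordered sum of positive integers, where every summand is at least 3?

Enumerating by decreasing first part gives 88 partitions in all.

88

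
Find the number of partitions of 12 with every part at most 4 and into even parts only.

The partitions of 12 that satisfy the conditions:
4+4+4
4+4+2+2
4+2+2+2+2
2+2+2+2+2+2
That's 4 in total.

4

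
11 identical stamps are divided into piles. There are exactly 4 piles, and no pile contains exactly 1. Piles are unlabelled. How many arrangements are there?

The partitions of 11 that satisfy the conditions:
2 + 2 + 2 + 5
2 + 2 + 3 + 4
2 + 3 + 3 + 3

3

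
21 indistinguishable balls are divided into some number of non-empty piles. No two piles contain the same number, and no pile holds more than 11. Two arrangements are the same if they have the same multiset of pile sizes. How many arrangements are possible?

A partial list (first 12 by largest part):
10+11
1+9+11
2+8+11
3+7+11
1+2+7+11
4+6+11
1+3+6+11
1+4+5+11
2+3+5+11
1+2+3+4+11
2+9+10
3+8+10
…and 31 more, for 43 total.

43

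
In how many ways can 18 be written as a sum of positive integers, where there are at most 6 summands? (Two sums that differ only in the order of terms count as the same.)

199

Direct enumeration gives 199 partitions.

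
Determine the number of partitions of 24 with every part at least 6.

16

They are:
24
18 + 6
17 + 7
16 + 8
15 + 9
14 + 10
13 + 11
12 + 12
12 + 6 + 6
11 + 7 + 6
10 + 8 + 6
10 + 7 + 7
9 + 9 + 6
9 + 8 + 7
8 + 8 + 8
6 + 6 + 6 + 6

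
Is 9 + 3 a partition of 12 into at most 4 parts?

Yes

The parts sum to 12, and the condition 'there are at most 4 summands' holds.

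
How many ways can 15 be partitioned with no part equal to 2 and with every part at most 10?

A partial list (first 12 by largest part):
10, 5
10, 4, 1
10, 3, 1, 1
10, 1, 1, 1, 1, 1
9, 6
9, 5, 1
9, 4, 1, 1
9, 3, 3
9, 3, 1, 1, 1
9, 1, 1, 1, 1, 1, 1
8, 7
8, 6, 1
…and 55 more, for 67 total.

67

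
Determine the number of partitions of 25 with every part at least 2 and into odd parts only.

They are:
25
3, 3, 19
3, 5, 17
3, 7, 15
5, 5, 15
3, 9, 13
5, 7, 13
3, 3, 3, 3, 13
3, 11, 11
5, 9, 11
7, 7, 11
3, 3, 3, 5, 11
7, 9, 9
3, 3, 3, 7, 9
3, 3, 5, 5, 9
3, 3, 5, 7, 7
3, 5, 5, 5, 7
3, 3, 3, 3, 3, 3, 7
5, 5, 5, 5, 5
3, 3, 3, 3, 3, 5, 5
That's 20 in total.

20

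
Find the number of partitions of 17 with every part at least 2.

66

A partial list (first 12 by largest part):
17
15,2
14,3
13,4
13,2,2
12,5
12,3,2
11,6
11,4,2
11,3,3
11,2,2,2
10,7
…and 54 more, for 66 total.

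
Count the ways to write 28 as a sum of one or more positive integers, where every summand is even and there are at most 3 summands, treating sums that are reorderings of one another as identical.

24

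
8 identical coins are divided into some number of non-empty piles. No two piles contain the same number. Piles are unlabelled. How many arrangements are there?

6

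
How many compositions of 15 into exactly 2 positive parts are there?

Equivalently, choose which 1 of the 14 gaps become plus signs: C(14,1) = 14.

14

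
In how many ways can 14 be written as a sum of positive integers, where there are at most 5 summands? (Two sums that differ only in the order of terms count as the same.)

There are too many to list fully; the first 12 (by largest part) are:
14
1,13
2,12
1,1,12
3,11
1,2,11
1,1,1,11
4,10
1,3,10
2,2,10
1,1,2,10
1,1,1,1,10
…and 58 more, for 70 total.

70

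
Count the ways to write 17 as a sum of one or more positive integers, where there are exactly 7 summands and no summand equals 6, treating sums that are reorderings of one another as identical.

There are too many to list fully; the first 12 (by largest part) are:
1+1+1+1+1+1+11
1+1+1+1+1+2+10
1+1+1+1+1+3+9
1+1+1+1+2+2+9
1+1+1+1+1+4+8
1+1+1+1+2+3+8
1+1+1+2+2+2+8
1+1+1+1+1+5+7
1+1+1+1+2+4+7
1+1+1+1+3+3+7
1+1+1+2+2+3+7
1+1+2+2+2+2+7
…and 19 more, for 31 total.

31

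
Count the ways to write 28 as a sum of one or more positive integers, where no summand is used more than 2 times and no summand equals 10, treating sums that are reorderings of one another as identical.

739

Direct enumeration gives 739 partitions.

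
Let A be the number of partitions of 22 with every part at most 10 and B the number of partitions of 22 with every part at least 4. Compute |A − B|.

773

Partitions of 22 with every part at most 10: 807.
Partitions of 22 with every part at least 4: 34.
|807 − 34| = 773.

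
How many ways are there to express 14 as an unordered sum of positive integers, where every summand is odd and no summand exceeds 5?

They are:
5, 5, 3, 1
5, 5, 1, 1, 1, 1
5, 3, 3, 3
5, 3, 3, 1, 1, 1
5, 3, 1, 1, 1, 1, 1, 1
5, 1, 1, 1, 1, 1, 1, 1, 1, 1
3, 3, 3, 3, 1, 1
3, 3, 3, 1, 1, 1, 1, 1
3, 3, 1, 1, 1, 1, 1, 1, 1, 1
3, 1, 1, 1, 1, 1, 1, 1, 1, 1, 1, 1
1, 1, 1, 1, 1, 1, 1, 1, 1, 1, 1, 1, 1, 1
That's 11 in total.

11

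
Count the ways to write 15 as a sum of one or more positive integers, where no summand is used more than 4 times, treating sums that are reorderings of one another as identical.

127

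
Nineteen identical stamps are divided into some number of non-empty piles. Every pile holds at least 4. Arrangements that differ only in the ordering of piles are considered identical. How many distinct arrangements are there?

Enumerating:
19
15 + 4
14 + 5
13 + 6
12 + 7
11 + 8
11 + 4 + 4
10 + 9
10 + 5 + 4
9 + 6 + 4
9 + 5 + 5
8 + 7 + 4
8 + 6 + 5
7 + 7 + 5
7 + 6 + 6
7 + 4 + 4 + 4
6 + 5 + 4 + 4
5 + 5 + 5 + 4

18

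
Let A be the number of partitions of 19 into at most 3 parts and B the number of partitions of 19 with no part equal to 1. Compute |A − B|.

65

Partitions of 19 into at most 3 parts: 40.
Partitions of 19 with no part equal to 1: 105.
|40 − 105| = 65.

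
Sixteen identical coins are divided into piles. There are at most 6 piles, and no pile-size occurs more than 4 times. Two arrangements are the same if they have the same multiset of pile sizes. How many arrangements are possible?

133

There are 133 such partitions.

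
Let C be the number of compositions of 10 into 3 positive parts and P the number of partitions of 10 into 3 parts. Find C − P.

Compositions: C(9,2) = 36.
Unordered (partitions into 3 parts): 8.
Difference: 36 − 8 = 28.

28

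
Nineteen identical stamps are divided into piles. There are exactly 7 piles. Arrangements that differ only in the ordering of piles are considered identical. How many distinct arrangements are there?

A partial list (first 12 by largest part):
13, 1, 1, 1, 1, 1, 1
12, 2, 1, 1, 1, 1, 1
11, 3, 1, 1, 1, 1, 1
11, 2, 2, 1, 1, 1, 1
10, 4, 1, 1, 1, 1, 1
10, 3, 2, 1, 1, 1, 1
10, 2, 2, 2, 1, 1, 1
9, 5, 1, 1, 1, 1, 1
9, 4, 2, 1, 1, 1, 1
9, 3, 3, 1, 1, 1, 1
9, 3, 2, 2, 1, 1, 1
9, 2, 2, 2, 2, 1, 1
…and 53 more, for 65 total.

65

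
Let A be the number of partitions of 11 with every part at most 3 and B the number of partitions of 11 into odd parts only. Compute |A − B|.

4

Partitions of 11 with every part at most 3: 16.
Partitions of 11 into odd parts only: 12.
|16 − 12| = 4.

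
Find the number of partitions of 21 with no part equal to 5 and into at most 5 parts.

Direct enumeration gives 157 partitions.

157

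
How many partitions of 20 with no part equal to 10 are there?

A full systematic count gives 585.

585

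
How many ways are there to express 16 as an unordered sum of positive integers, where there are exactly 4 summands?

34

There are too many to list fully; the first 12 (by largest part) are:
13 + 1 + 1 + 1
12 + 2 + 1 + 1
11 + 3 + 1 + 1
11 + 2 + 2 + 1
10 + 4 + 1 + 1
10 + 3 + 2 + 1
10 + 2 + 2 + 2
9 + 5 + 1 + 1
9 + 4 + 2 + 1
9 + 3 + 3 + 1
9 + 3 + 2 + 2
8 + 6 + 1 + 1
…and 22 more, for 34 total.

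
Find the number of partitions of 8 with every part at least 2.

Listing the qualifying partitions of 8:
8
6,2
5,3
4,4
4,2,2
3,3,2
2,2,2,2
Counting gives 7.

7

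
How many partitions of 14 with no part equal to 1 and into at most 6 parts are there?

33

A partial list (first 12 by largest part):
14
12+2
11+3
10+4
10+2+2
9+5
9+3+2
8+6
8+4+2
8+3+3
8+2+2+2
7+7
…and 21 more, for 33 total.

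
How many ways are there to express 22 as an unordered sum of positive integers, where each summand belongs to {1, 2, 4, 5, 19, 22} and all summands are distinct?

2

The partitions of 22 that satisfy the conditions:
22
19, 2, 1
That's 2 in total.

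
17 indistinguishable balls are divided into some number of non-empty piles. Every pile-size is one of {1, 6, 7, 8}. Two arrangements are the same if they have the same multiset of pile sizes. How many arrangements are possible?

10

Listing the qualifying partitions of 17:
8,8,1
8,7,1,1
8,6,1,1,1
8,1,1,1,1,1,1,1,1,1
7,7,1,1,1
7,6,1,1,1,1
7,1,1,1,1,1,1,1,1,1,1
6,6,1,1,1,1,1
6,1,1,1,1,1,1,1,1,1,1,1
1,1,1,1,1,1,1,1,1,1,1,1,1,1,1,1,1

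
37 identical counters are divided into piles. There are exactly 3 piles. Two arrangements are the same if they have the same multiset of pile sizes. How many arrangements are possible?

Enumerating by decreasing first part gives 114 partitions in all.

114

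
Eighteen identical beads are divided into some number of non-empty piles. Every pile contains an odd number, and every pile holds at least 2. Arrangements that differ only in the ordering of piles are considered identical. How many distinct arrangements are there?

8

The partitions of 18 that satisfy the conditions:
15+3
13+5
11+7
9+9
9+3+3+3
7+5+3+3
5+5+5+3
3+3+3+3+3+3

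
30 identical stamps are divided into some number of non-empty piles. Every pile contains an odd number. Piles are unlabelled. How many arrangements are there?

Direct enumeration gives 296 partitions.

296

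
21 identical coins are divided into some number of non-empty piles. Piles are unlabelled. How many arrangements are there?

792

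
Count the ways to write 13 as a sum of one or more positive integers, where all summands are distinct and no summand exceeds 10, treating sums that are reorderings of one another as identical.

They are:
10,3
10,2,1
9,4
9,3,1
8,5
8,4,1
8,3,2
7,6
7,5,1
7,4,2
7,3,2,1
6,5,2
6,4,3
6,4,2,1
5,4,3,1

15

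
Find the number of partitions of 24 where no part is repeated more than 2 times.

431

Direct enumeration gives 431 partitions.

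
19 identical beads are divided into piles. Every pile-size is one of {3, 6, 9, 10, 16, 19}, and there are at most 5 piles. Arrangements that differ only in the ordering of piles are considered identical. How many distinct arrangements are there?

They are:
19
16,3
10,9
10,6,3
10,3,3,3

5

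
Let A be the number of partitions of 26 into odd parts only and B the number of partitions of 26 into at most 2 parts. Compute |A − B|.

Partitions of 26 into odd parts only: 165.
Partitions of 26 into at most 2 parts: 14.
|165 − 14| = 151.

151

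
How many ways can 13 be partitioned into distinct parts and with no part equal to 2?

The partitions of 13 that satisfy the conditions:
13
12+1
10+3
9+4
9+3+1
8+5
8+4+1
7+6
7+5+1
6+4+3
5+4+3+1
That's 11 in total.

11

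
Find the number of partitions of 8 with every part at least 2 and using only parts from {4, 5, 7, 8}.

2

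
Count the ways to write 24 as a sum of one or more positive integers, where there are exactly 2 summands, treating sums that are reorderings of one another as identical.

12

The partitions of 24 that satisfy the conditions:
23, 1
22, 2
21, 3
20, 4
19, 5
18, 6
17, 7
16, 8
15, 9
14, 10
13, 11
12, 12
That's 12 in total.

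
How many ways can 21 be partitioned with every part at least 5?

15

The partitions of 21 that satisfy the conditions:
21
5,16
6,15
7,14
8,13
9,12
10,11
5,5,11
5,6,10
5,7,9
6,6,9
5,8,8
6,7,8
7,7,7
5,5,5,6
That's 15 in total.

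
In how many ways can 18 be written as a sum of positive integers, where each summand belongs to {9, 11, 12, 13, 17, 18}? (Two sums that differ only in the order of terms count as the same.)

2

The partitions of 18 that satisfy the conditions:
18
9 + 9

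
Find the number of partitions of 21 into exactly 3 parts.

37

A partial list (first 12 by largest part):
19,1,1
18,2,1
17,3,1
17,2,2
16,4,1
16,3,2
15,5,1
15,4,2
15,3,3
14,6,1
14,5,2
14,4,3
…and 25 more, for 37 total.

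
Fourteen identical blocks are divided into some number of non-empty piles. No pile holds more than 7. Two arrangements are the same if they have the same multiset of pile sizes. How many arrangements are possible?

105

A full systematic count gives 105.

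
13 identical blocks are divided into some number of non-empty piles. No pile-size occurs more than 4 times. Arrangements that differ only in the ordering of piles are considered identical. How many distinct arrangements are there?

76

Enumerating by decreasing first part gives 76 partitions in all.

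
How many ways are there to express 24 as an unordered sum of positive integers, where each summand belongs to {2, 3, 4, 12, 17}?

A partial list (first 12 by largest part):
17 + 4 + 3
17 + 3 + 2 + 2
12 + 12
12 + 4 + 4 + 4
12 + 4 + 4 + 2 + 2
12 + 4 + 3 + 3 + 2
12 + 4 + 2 + 2 + 2 + 2
12 + 3 + 3 + 3 + 3
12 + 3 + 3 + 2 + 2 + 2
12 + 2 + 2 + 2 + 2 + 2 + 2
4 + 4 + 4 + 4 + 4 + 4
4 + 4 + 4 + 4 + 4 + 2 + 2
…and 17 more, for 29 total.

29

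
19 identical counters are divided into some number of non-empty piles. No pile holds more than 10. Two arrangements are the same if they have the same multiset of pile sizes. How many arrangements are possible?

423

A full systematic count gives 423.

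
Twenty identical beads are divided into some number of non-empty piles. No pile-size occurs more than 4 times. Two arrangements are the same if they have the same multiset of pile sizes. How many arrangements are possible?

Direct enumeration gives 409 partitions.

409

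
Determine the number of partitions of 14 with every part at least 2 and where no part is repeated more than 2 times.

24

They are:
14
12, 2
11, 3
10, 4
10, 2, 2
9, 5
9, 3, 2
8, 6
8, 4, 2
8, 3, 3
7, 7
7, 5, 2
7, 4, 3
7, 3, 2, 2
6, 6, 2
6, 5, 3
6, 4, 4
6, 4, 2, 2
6, 3, 3, 2
5, 5, 4
5, 5, 2, 2
5, 4, 3, 2
4, 4, 3, 3
4, 3, 3, 2, 2
That's 24 in total.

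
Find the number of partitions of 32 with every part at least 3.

468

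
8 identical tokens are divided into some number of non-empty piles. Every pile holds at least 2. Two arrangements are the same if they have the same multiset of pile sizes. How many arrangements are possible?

7

The partitions of 8 that satisfy the conditions:
8
6 + 2
5 + 3
4 + 4
4 + 2 + 2
3 + 3 + 2
2 + 2 + 2 + 2
Counting gives 7.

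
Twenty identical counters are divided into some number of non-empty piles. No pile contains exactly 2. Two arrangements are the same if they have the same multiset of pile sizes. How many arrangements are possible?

242

There are 242 such partitions.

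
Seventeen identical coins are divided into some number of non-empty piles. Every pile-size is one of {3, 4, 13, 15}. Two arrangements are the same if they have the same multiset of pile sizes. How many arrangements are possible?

2

They are:
4, 13
3, 3, 3, 4, 4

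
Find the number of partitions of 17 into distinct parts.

A partial list (first 12 by largest part):
17
16, 1
15, 2
14, 3
14, 2, 1
13, 4
13, 3, 1
12, 5
12, 4, 1
12, 3, 2
11, 6
11, 5, 1
…and 26 more, for 38 total.

38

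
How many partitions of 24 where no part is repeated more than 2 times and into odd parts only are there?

30

A partial list (first 12 by largest part):
23+1
21+3
19+5
19+3+1+1
17+7
17+5+1+1
17+3+3+1
15+9
15+7+1+1
15+5+3+1
13+11
13+9+1+1
…and 18 more, for 30 total.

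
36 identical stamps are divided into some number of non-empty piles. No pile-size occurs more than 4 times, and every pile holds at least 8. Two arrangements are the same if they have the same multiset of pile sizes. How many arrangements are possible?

A partial list (first 12 by largest part):
36
28+8
27+9
26+10
25+11
24+12
23+13
22+14
21+15
20+16
20+8+8
19+17
…and 24 more, for 36 total.

36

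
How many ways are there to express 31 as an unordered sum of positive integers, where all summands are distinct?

Enumerating by decreasing first part gives 340 partitions in all.

340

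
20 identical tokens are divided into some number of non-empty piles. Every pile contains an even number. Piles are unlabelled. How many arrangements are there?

42

A partial list (first 12 by largest part):
20
18, 2
16, 4
16, 2, 2
14, 6
14, 4, 2
14, 2, 2, 2
12, 8
12, 6, 2
12, 4, 4
12, 4, 2, 2
12, 2, 2, 2, 2
…and 30 more, for 42 total.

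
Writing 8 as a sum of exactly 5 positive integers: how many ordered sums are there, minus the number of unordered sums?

32

Ordered (compositions into 5 parts): C(7,4) = 35.
Partitions of 8 into exactly 5 parts: 3.
Difference: 35 − 3 = 32.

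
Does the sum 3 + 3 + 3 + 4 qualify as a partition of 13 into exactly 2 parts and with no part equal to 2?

No

The parts sum to 13, and the condition 'there are exactly 2 summands' is violated.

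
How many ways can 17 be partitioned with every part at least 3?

25

Listing the qualifying partitions of 17:
17
3, 14
4, 13
5, 12
6, 11
3, 3, 11
7, 10
3, 4, 10
8, 9
3, 5, 9
4, 4, 9
3, 6, 8
4, 5, 8
3, 3, 3, 8
3, 7, 7
4, 6, 7
5, 5, 7
3, 3, 4, 7
5, 6, 6
3, 3, 5, 6
3, 4, 4, 6
3, 4, 5, 5
4, 4, 4, 5
3, 3, 3, 3, 5
3, 3, 3, 4, 4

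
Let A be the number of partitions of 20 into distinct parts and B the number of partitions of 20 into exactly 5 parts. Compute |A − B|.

20

Partitions of 20 into distinct parts: 64.
Partitions of 20 into exactly 5 parts: 84.
|64 − 84| = 20.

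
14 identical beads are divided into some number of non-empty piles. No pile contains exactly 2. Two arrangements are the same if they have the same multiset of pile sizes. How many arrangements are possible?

58

A partial list (first 12 by largest part):
14
13 + 1
12 + 1 + 1
11 + 3
11 + 1 + 1 + 1
10 + 4
10 + 3 + 1
10 + 1 + 1 + 1 + 1
9 + 5
9 + 4 + 1
9 + 3 + 1 + 1
9 + 1 + 1 + 1 + 1 + 1
…and 46 more, for 58 total.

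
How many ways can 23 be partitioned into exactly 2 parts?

11

They are:
22, 1
21, 2
20, 3
19, 4
18, 5
17, 6
16, 7
15, 8
14, 9
13, 10
12, 11
That's 11 in total.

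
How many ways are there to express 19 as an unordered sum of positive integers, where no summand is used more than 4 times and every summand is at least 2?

Direct enumeration gives 95 partitions.

95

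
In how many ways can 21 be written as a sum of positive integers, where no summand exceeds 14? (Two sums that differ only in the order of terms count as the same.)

Counting exhaustively, 762 partitions satisfy the conditions.

762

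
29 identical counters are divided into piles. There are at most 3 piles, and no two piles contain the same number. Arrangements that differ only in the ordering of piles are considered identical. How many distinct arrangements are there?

71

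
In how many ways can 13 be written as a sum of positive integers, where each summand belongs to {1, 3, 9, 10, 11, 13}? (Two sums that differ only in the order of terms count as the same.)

11

The partitions of 13 that satisfy the conditions:
13
1, 1, 11
3, 10
1, 1, 1, 10
1, 3, 9
1, 1, 1, 1, 9
1, 3, 3, 3, 3
1, 1, 1, 1, 3, 3, 3
1, 1, 1, 1, 1, 1, 1, 3, 3
1, 1, 1, 1, 1, 1, 1, 1, 1, 1, 3
1, 1, 1, 1, 1, 1, 1, 1, 1, 1, 1, 1, 1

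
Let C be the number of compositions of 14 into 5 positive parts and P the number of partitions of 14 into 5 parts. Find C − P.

Ordered (compositions into 5 parts): C(13,4) = 715.
Partitions of 14 into exactly 5 parts: 23.
Difference: 715 − 23 = 692.

692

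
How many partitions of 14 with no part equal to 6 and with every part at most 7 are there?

84

Systematic enumeration (by largest part, then next-largest, …) yields 84.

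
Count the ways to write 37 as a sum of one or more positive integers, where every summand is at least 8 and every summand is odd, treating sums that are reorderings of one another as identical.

6

They are:
37
9,9,19
9,11,17
9,13,15
11,11,15
11,13,13
Counting gives 6.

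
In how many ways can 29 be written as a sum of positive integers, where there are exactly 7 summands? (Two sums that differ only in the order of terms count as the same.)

522

Direct enumeration gives 522 partitions.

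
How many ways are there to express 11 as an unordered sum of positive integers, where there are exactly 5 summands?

They are:
7+1+1+1+1
6+2+1+1+1
5+3+1+1+1
5+2+2+1+1
4+4+1+1+1
4+3+2+1+1
4+2+2+2+1
3+3+3+1+1
3+3+2+2+1
3+2+2+2+2

10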